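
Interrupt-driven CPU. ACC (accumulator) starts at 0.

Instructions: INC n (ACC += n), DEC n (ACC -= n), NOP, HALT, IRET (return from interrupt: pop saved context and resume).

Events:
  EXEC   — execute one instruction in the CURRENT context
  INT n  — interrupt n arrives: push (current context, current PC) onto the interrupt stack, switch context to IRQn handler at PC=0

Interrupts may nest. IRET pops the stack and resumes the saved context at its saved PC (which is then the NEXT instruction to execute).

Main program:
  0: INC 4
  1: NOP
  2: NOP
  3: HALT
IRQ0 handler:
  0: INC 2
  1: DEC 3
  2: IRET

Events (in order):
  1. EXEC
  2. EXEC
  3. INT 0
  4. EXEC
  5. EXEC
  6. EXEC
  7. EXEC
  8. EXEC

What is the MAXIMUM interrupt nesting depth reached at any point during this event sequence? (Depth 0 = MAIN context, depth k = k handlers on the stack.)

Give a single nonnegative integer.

Event 1 (EXEC): [MAIN] PC=0: INC 4 -> ACC=4 [depth=0]
Event 2 (EXEC): [MAIN] PC=1: NOP [depth=0]
Event 3 (INT 0): INT 0 arrives: push (MAIN, PC=2), enter IRQ0 at PC=0 (depth now 1) [depth=1]
Event 4 (EXEC): [IRQ0] PC=0: INC 2 -> ACC=6 [depth=1]
Event 5 (EXEC): [IRQ0] PC=1: DEC 3 -> ACC=3 [depth=1]
Event 6 (EXEC): [IRQ0] PC=2: IRET -> resume MAIN at PC=2 (depth now 0) [depth=0]
Event 7 (EXEC): [MAIN] PC=2: NOP [depth=0]
Event 8 (EXEC): [MAIN] PC=3: HALT [depth=0]
Max depth observed: 1

Answer: 1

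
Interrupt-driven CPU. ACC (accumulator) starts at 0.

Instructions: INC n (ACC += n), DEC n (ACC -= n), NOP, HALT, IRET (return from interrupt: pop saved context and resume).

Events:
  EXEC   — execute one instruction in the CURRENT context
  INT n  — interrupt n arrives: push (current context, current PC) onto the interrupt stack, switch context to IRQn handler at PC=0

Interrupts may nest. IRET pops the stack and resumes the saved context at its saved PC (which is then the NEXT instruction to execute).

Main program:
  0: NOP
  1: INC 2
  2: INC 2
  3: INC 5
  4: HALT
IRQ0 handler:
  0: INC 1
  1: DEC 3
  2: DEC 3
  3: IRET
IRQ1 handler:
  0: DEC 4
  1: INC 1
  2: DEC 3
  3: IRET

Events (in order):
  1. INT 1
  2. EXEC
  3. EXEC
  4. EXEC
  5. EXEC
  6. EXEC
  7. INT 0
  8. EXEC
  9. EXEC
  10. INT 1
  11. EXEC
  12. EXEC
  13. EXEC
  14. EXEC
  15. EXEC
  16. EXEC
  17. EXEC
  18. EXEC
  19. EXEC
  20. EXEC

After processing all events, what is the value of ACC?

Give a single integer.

Answer: -8

Derivation:
Event 1 (INT 1): INT 1 arrives: push (MAIN, PC=0), enter IRQ1 at PC=0 (depth now 1)
Event 2 (EXEC): [IRQ1] PC=0: DEC 4 -> ACC=-4
Event 3 (EXEC): [IRQ1] PC=1: INC 1 -> ACC=-3
Event 4 (EXEC): [IRQ1] PC=2: DEC 3 -> ACC=-6
Event 5 (EXEC): [IRQ1] PC=3: IRET -> resume MAIN at PC=0 (depth now 0)
Event 6 (EXEC): [MAIN] PC=0: NOP
Event 7 (INT 0): INT 0 arrives: push (MAIN, PC=1), enter IRQ0 at PC=0 (depth now 1)
Event 8 (EXEC): [IRQ0] PC=0: INC 1 -> ACC=-5
Event 9 (EXEC): [IRQ0] PC=1: DEC 3 -> ACC=-8
Event 10 (INT 1): INT 1 arrives: push (IRQ0, PC=2), enter IRQ1 at PC=0 (depth now 2)
Event 11 (EXEC): [IRQ1] PC=0: DEC 4 -> ACC=-12
Event 12 (EXEC): [IRQ1] PC=1: INC 1 -> ACC=-11
Event 13 (EXEC): [IRQ1] PC=2: DEC 3 -> ACC=-14
Event 14 (EXEC): [IRQ1] PC=3: IRET -> resume IRQ0 at PC=2 (depth now 1)
Event 15 (EXEC): [IRQ0] PC=2: DEC 3 -> ACC=-17
Event 16 (EXEC): [IRQ0] PC=3: IRET -> resume MAIN at PC=1 (depth now 0)
Event 17 (EXEC): [MAIN] PC=1: INC 2 -> ACC=-15
Event 18 (EXEC): [MAIN] PC=2: INC 2 -> ACC=-13
Event 19 (EXEC): [MAIN] PC=3: INC 5 -> ACC=-8
Event 20 (EXEC): [MAIN] PC=4: HALT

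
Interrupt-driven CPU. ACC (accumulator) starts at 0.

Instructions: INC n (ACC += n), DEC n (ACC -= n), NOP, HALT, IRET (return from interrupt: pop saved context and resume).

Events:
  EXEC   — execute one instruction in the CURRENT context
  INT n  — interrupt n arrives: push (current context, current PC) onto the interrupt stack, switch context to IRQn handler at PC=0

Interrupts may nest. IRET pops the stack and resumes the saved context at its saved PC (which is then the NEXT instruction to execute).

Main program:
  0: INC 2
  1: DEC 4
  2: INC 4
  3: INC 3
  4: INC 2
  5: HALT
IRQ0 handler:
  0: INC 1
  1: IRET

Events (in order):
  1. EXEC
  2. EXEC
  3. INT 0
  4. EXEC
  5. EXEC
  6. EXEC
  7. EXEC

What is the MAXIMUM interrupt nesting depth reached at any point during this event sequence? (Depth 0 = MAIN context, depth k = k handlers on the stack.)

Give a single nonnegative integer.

Event 1 (EXEC): [MAIN] PC=0: INC 2 -> ACC=2 [depth=0]
Event 2 (EXEC): [MAIN] PC=1: DEC 4 -> ACC=-2 [depth=0]
Event 3 (INT 0): INT 0 arrives: push (MAIN, PC=2), enter IRQ0 at PC=0 (depth now 1) [depth=1]
Event 4 (EXEC): [IRQ0] PC=0: INC 1 -> ACC=-1 [depth=1]
Event 5 (EXEC): [IRQ0] PC=1: IRET -> resume MAIN at PC=2 (depth now 0) [depth=0]
Event 6 (EXEC): [MAIN] PC=2: INC 4 -> ACC=3 [depth=0]
Event 7 (EXEC): [MAIN] PC=3: INC 3 -> ACC=6 [depth=0]
Max depth observed: 1

Answer: 1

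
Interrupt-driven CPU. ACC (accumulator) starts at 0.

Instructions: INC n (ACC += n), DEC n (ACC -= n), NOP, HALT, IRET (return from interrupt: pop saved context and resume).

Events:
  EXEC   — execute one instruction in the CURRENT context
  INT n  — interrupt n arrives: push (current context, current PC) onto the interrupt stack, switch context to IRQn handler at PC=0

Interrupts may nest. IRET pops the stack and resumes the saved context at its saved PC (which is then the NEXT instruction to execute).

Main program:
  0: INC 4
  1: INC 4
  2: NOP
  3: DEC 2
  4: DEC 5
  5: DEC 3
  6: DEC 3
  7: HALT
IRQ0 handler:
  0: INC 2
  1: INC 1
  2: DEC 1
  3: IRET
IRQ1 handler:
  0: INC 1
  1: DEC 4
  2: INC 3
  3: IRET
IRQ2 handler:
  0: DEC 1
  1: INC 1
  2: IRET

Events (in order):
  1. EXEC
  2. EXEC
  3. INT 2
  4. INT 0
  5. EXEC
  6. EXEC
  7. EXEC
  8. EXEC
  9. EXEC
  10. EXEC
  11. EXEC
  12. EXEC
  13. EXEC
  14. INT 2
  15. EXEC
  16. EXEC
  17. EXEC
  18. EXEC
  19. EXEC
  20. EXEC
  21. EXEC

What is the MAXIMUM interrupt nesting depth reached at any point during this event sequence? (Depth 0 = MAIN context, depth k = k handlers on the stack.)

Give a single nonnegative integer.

Event 1 (EXEC): [MAIN] PC=0: INC 4 -> ACC=4 [depth=0]
Event 2 (EXEC): [MAIN] PC=1: INC 4 -> ACC=8 [depth=0]
Event 3 (INT 2): INT 2 arrives: push (MAIN, PC=2), enter IRQ2 at PC=0 (depth now 1) [depth=1]
Event 4 (INT 0): INT 0 arrives: push (IRQ2, PC=0), enter IRQ0 at PC=0 (depth now 2) [depth=2]
Event 5 (EXEC): [IRQ0] PC=0: INC 2 -> ACC=10 [depth=2]
Event 6 (EXEC): [IRQ0] PC=1: INC 1 -> ACC=11 [depth=2]
Event 7 (EXEC): [IRQ0] PC=2: DEC 1 -> ACC=10 [depth=2]
Event 8 (EXEC): [IRQ0] PC=3: IRET -> resume IRQ2 at PC=0 (depth now 1) [depth=1]
Event 9 (EXEC): [IRQ2] PC=0: DEC 1 -> ACC=9 [depth=1]
Event 10 (EXEC): [IRQ2] PC=1: INC 1 -> ACC=10 [depth=1]
Event 11 (EXEC): [IRQ2] PC=2: IRET -> resume MAIN at PC=2 (depth now 0) [depth=0]
Event 12 (EXEC): [MAIN] PC=2: NOP [depth=0]
Event 13 (EXEC): [MAIN] PC=3: DEC 2 -> ACC=8 [depth=0]
Event 14 (INT 2): INT 2 arrives: push (MAIN, PC=4), enter IRQ2 at PC=0 (depth now 1) [depth=1]
Event 15 (EXEC): [IRQ2] PC=0: DEC 1 -> ACC=7 [depth=1]
Event 16 (EXEC): [IRQ2] PC=1: INC 1 -> ACC=8 [depth=1]
Event 17 (EXEC): [IRQ2] PC=2: IRET -> resume MAIN at PC=4 (depth now 0) [depth=0]
Event 18 (EXEC): [MAIN] PC=4: DEC 5 -> ACC=3 [depth=0]
Event 19 (EXEC): [MAIN] PC=5: DEC 3 -> ACC=0 [depth=0]
Event 20 (EXEC): [MAIN] PC=6: DEC 3 -> ACC=-3 [depth=0]
Event 21 (EXEC): [MAIN] PC=7: HALT [depth=0]
Max depth observed: 2

Answer: 2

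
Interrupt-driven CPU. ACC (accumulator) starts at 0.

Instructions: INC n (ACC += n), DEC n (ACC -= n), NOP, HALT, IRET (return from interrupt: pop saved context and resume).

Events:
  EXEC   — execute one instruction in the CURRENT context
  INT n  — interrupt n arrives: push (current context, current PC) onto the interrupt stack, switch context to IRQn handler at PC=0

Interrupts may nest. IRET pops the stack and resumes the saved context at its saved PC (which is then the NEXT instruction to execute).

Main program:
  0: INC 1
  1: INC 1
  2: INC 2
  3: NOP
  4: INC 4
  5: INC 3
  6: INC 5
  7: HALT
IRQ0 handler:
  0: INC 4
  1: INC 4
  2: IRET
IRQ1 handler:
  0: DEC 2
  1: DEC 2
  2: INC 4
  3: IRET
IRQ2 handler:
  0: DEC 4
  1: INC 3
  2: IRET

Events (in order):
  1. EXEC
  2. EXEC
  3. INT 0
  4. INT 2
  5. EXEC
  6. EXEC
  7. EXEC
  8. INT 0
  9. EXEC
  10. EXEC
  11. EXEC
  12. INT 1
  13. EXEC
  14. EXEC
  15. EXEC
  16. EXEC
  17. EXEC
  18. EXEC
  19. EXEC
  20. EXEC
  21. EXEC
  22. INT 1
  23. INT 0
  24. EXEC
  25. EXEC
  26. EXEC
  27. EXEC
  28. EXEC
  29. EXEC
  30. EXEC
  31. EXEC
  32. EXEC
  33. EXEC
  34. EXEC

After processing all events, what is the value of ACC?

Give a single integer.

Event 1 (EXEC): [MAIN] PC=0: INC 1 -> ACC=1
Event 2 (EXEC): [MAIN] PC=1: INC 1 -> ACC=2
Event 3 (INT 0): INT 0 arrives: push (MAIN, PC=2), enter IRQ0 at PC=0 (depth now 1)
Event 4 (INT 2): INT 2 arrives: push (IRQ0, PC=0), enter IRQ2 at PC=0 (depth now 2)
Event 5 (EXEC): [IRQ2] PC=0: DEC 4 -> ACC=-2
Event 6 (EXEC): [IRQ2] PC=1: INC 3 -> ACC=1
Event 7 (EXEC): [IRQ2] PC=2: IRET -> resume IRQ0 at PC=0 (depth now 1)
Event 8 (INT 0): INT 0 arrives: push (IRQ0, PC=0), enter IRQ0 at PC=0 (depth now 2)
Event 9 (EXEC): [IRQ0] PC=0: INC 4 -> ACC=5
Event 10 (EXEC): [IRQ0] PC=1: INC 4 -> ACC=9
Event 11 (EXEC): [IRQ0] PC=2: IRET -> resume IRQ0 at PC=0 (depth now 1)
Event 12 (INT 1): INT 1 arrives: push (IRQ0, PC=0), enter IRQ1 at PC=0 (depth now 2)
Event 13 (EXEC): [IRQ1] PC=0: DEC 2 -> ACC=7
Event 14 (EXEC): [IRQ1] PC=1: DEC 2 -> ACC=5
Event 15 (EXEC): [IRQ1] PC=2: INC 4 -> ACC=9
Event 16 (EXEC): [IRQ1] PC=3: IRET -> resume IRQ0 at PC=0 (depth now 1)
Event 17 (EXEC): [IRQ0] PC=0: INC 4 -> ACC=13
Event 18 (EXEC): [IRQ0] PC=1: INC 4 -> ACC=17
Event 19 (EXEC): [IRQ0] PC=2: IRET -> resume MAIN at PC=2 (depth now 0)
Event 20 (EXEC): [MAIN] PC=2: INC 2 -> ACC=19
Event 21 (EXEC): [MAIN] PC=3: NOP
Event 22 (INT 1): INT 1 arrives: push (MAIN, PC=4), enter IRQ1 at PC=0 (depth now 1)
Event 23 (INT 0): INT 0 arrives: push (IRQ1, PC=0), enter IRQ0 at PC=0 (depth now 2)
Event 24 (EXEC): [IRQ0] PC=0: INC 4 -> ACC=23
Event 25 (EXEC): [IRQ0] PC=1: INC 4 -> ACC=27
Event 26 (EXEC): [IRQ0] PC=2: IRET -> resume IRQ1 at PC=0 (depth now 1)
Event 27 (EXEC): [IRQ1] PC=0: DEC 2 -> ACC=25
Event 28 (EXEC): [IRQ1] PC=1: DEC 2 -> ACC=23
Event 29 (EXEC): [IRQ1] PC=2: INC 4 -> ACC=27
Event 30 (EXEC): [IRQ1] PC=3: IRET -> resume MAIN at PC=4 (depth now 0)
Event 31 (EXEC): [MAIN] PC=4: INC 4 -> ACC=31
Event 32 (EXEC): [MAIN] PC=5: INC 3 -> ACC=34
Event 33 (EXEC): [MAIN] PC=6: INC 5 -> ACC=39
Event 34 (EXEC): [MAIN] PC=7: HALT

Answer: 39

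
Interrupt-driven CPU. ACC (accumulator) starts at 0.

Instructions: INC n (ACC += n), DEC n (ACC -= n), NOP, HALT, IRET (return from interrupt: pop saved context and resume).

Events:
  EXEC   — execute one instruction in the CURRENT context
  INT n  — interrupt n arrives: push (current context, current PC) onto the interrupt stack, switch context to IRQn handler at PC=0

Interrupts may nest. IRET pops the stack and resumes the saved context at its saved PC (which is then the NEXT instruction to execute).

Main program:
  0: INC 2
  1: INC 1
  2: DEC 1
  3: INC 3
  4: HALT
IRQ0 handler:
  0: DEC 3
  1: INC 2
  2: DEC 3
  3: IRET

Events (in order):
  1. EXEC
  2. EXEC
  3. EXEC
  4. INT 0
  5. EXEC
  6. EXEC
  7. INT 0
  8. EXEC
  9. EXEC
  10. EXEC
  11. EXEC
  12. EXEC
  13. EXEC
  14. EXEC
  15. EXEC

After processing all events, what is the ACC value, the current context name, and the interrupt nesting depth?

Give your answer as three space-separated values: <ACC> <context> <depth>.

Answer: -3 MAIN 0

Derivation:
Event 1 (EXEC): [MAIN] PC=0: INC 2 -> ACC=2
Event 2 (EXEC): [MAIN] PC=1: INC 1 -> ACC=3
Event 3 (EXEC): [MAIN] PC=2: DEC 1 -> ACC=2
Event 4 (INT 0): INT 0 arrives: push (MAIN, PC=3), enter IRQ0 at PC=0 (depth now 1)
Event 5 (EXEC): [IRQ0] PC=0: DEC 3 -> ACC=-1
Event 6 (EXEC): [IRQ0] PC=1: INC 2 -> ACC=1
Event 7 (INT 0): INT 0 arrives: push (IRQ0, PC=2), enter IRQ0 at PC=0 (depth now 2)
Event 8 (EXEC): [IRQ0] PC=0: DEC 3 -> ACC=-2
Event 9 (EXEC): [IRQ0] PC=1: INC 2 -> ACC=0
Event 10 (EXEC): [IRQ0] PC=2: DEC 3 -> ACC=-3
Event 11 (EXEC): [IRQ0] PC=3: IRET -> resume IRQ0 at PC=2 (depth now 1)
Event 12 (EXEC): [IRQ0] PC=2: DEC 3 -> ACC=-6
Event 13 (EXEC): [IRQ0] PC=3: IRET -> resume MAIN at PC=3 (depth now 0)
Event 14 (EXEC): [MAIN] PC=3: INC 3 -> ACC=-3
Event 15 (EXEC): [MAIN] PC=4: HALT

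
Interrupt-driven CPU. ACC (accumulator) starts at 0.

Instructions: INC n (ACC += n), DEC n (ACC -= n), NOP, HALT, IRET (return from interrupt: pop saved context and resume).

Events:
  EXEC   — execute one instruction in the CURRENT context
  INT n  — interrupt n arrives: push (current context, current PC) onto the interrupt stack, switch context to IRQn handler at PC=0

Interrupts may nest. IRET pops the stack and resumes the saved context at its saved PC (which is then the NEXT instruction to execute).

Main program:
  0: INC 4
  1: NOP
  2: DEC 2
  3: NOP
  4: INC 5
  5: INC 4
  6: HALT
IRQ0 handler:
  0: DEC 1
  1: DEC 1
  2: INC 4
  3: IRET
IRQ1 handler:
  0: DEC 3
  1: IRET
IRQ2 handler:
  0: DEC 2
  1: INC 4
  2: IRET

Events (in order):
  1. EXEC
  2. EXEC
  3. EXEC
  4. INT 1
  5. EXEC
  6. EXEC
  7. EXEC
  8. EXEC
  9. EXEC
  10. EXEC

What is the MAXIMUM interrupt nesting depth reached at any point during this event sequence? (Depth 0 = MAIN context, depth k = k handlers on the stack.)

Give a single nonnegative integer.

Event 1 (EXEC): [MAIN] PC=0: INC 4 -> ACC=4 [depth=0]
Event 2 (EXEC): [MAIN] PC=1: NOP [depth=0]
Event 3 (EXEC): [MAIN] PC=2: DEC 2 -> ACC=2 [depth=0]
Event 4 (INT 1): INT 1 arrives: push (MAIN, PC=3), enter IRQ1 at PC=0 (depth now 1) [depth=1]
Event 5 (EXEC): [IRQ1] PC=0: DEC 3 -> ACC=-1 [depth=1]
Event 6 (EXEC): [IRQ1] PC=1: IRET -> resume MAIN at PC=3 (depth now 0) [depth=0]
Event 7 (EXEC): [MAIN] PC=3: NOP [depth=0]
Event 8 (EXEC): [MAIN] PC=4: INC 5 -> ACC=4 [depth=0]
Event 9 (EXEC): [MAIN] PC=5: INC 4 -> ACC=8 [depth=0]
Event 10 (EXEC): [MAIN] PC=6: HALT [depth=0]
Max depth observed: 1

Answer: 1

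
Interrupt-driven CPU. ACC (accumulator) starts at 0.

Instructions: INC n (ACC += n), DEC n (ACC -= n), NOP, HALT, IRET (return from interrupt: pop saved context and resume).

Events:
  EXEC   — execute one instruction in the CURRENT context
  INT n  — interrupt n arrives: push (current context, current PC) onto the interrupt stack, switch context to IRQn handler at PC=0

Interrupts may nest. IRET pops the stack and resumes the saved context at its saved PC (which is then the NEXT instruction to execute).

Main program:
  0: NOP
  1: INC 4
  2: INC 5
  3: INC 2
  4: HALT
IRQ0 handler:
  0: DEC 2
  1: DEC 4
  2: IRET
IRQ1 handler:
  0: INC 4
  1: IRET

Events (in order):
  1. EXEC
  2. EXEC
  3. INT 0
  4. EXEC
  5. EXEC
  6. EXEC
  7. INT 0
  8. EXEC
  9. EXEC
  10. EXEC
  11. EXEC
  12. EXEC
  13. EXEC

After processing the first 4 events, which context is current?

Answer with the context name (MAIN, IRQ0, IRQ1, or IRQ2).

Answer: IRQ0

Derivation:
Event 1 (EXEC): [MAIN] PC=0: NOP
Event 2 (EXEC): [MAIN] PC=1: INC 4 -> ACC=4
Event 3 (INT 0): INT 0 arrives: push (MAIN, PC=2), enter IRQ0 at PC=0 (depth now 1)
Event 4 (EXEC): [IRQ0] PC=0: DEC 2 -> ACC=2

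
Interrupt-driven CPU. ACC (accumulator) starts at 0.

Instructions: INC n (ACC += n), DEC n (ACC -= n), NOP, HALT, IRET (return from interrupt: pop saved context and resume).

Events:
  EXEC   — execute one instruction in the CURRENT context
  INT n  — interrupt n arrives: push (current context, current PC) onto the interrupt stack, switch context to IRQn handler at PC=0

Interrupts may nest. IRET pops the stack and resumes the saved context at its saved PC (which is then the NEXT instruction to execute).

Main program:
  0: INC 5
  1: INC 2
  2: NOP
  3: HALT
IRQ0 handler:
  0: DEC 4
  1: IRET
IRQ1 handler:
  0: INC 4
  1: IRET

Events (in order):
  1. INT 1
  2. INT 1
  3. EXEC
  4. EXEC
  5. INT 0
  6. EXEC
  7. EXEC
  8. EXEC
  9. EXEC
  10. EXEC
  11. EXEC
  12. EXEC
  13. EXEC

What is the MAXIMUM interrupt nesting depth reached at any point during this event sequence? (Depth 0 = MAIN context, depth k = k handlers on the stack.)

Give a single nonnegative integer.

Answer: 2

Derivation:
Event 1 (INT 1): INT 1 arrives: push (MAIN, PC=0), enter IRQ1 at PC=0 (depth now 1) [depth=1]
Event 2 (INT 1): INT 1 arrives: push (IRQ1, PC=0), enter IRQ1 at PC=0 (depth now 2) [depth=2]
Event 3 (EXEC): [IRQ1] PC=0: INC 4 -> ACC=4 [depth=2]
Event 4 (EXEC): [IRQ1] PC=1: IRET -> resume IRQ1 at PC=0 (depth now 1) [depth=1]
Event 5 (INT 0): INT 0 arrives: push (IRQ1, PC=0), enter IRQ0 at PC=0 (depth now 2) [depth=2]
Event 6 (EXEC): [IRQ0] PC=0: DEC 4 -> ACC=0 [depth=2]
Event 7 (EXEC): [IRQ0] PC=1: IRET -> resume IRQ1 at PC=0 (depth now 1) [depth=1]
Event 8 (EXEC): [IRQ1] PC=0: INC 4 -> ACC=4 [depth=1]
Event 9 (EXEC): [IRQ1] PC=1: IRET -> resume MAIN at PC=0 (depth now 0) [depth=0]
Event 10 (EXEC): [MAIN] PC=0: INC 5 -> ACC=9 [depth=0]
Event 11 (EXEC): [MAIN] PC=1: INC 2 -> ACC=11 [depth=0]
Event 12 (EXEC): [MAIN] PC=2: NOP [depth=0]
Event 13 (EXEC): [MAIN] PC=3: HALT [depth=0]
Max depth observed: 2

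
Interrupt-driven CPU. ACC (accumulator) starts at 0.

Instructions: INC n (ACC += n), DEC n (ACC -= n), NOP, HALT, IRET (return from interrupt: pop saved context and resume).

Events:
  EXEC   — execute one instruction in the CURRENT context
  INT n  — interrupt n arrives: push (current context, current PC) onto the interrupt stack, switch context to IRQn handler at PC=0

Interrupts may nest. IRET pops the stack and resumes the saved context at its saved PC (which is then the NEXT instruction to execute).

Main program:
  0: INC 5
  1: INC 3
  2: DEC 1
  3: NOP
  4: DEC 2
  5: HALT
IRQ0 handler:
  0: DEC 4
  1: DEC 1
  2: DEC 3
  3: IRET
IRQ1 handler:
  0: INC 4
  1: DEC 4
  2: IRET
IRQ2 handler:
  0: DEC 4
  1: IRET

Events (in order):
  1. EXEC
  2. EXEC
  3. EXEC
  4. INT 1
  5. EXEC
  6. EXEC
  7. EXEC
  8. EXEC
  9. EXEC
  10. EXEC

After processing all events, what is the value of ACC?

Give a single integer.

Event 1 (EXEC): [MAIN] PC=0: INC 5 -> ACC=5
Event 2 (EXEC): [MAIN] PC=1: INC 3 -> ACC=8
Event 3 (EXEC): [MAIN] PC=2: DEC 1 -> ACC=7
Event 4 (INT 1): INT 1 arrives: push (MAIN, PC=3), enter IRQ1 at PC=0 (depth now 1)
Event 5 (EXEC): [IRQ1] PC=0: INC 4 -> ACC=11
Event 6 (EXEC): [IRQ1] PC=1: DEC 4 -> ACC=7
Event 7 (EXEC): [IRQ1] PC=2: IRET -> resume MAIN at PC=3 (depth now 0)
Event 8 (EXEC): [MAIN] PC=3: NOP
Event 9 (EXEC): [MAIN] PC=4: DEC 2 -> ACC=5
Event 10 (EXEC): [MAIN] PC=5: HALT

Answer: 5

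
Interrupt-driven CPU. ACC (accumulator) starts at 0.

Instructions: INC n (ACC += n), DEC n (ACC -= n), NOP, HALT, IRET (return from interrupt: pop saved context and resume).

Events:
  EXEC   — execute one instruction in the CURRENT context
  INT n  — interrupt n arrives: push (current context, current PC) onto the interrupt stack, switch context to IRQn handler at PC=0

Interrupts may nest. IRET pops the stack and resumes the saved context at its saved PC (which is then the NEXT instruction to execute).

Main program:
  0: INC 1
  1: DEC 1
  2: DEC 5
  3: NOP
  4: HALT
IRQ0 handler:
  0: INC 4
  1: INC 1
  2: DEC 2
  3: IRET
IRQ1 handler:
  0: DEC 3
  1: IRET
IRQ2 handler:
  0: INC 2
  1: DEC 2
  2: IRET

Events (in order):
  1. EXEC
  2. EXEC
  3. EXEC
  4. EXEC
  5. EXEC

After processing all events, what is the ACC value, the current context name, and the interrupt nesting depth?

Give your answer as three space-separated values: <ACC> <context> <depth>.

Event 1 (EXEC): [MAIN] PC=0: INC 1 -> ACC=1
Event 2 (EXEC): [MAIN] PC=1: DEC 1 -> ACC=0
Event 3 (EXEC): [MAIN] PC=2: DEC 5 -> ACC=-5
Event 4 (EXEC): [MAIN] PC=3: NOP
Event 5 (EXEC): [MAIN] PC=4: HALT

Answer: -5 MAIN 0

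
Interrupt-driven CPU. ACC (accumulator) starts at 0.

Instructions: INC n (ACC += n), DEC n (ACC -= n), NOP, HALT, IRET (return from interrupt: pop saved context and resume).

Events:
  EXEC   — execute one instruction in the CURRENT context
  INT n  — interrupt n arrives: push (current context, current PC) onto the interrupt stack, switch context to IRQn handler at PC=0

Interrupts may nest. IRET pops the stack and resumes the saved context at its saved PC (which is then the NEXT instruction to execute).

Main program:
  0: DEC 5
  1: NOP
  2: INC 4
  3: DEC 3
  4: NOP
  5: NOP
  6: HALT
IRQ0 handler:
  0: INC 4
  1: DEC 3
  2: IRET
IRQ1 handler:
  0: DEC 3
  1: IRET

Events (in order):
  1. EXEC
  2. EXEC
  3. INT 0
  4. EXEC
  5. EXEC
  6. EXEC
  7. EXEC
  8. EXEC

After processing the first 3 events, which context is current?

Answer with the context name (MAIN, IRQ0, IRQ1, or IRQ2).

Event 1 (EXEC): [MAIN] PC=0: DEC 5 -> ACC=-5
Event 2 (EXEC): [MAIN] PC=1: NOP
Event 3 (INT 0): INT 0 arrives: push (MAIN, PC=2), enter IRQ0 at PC=0 (depth now 1)

Answer: IRQ0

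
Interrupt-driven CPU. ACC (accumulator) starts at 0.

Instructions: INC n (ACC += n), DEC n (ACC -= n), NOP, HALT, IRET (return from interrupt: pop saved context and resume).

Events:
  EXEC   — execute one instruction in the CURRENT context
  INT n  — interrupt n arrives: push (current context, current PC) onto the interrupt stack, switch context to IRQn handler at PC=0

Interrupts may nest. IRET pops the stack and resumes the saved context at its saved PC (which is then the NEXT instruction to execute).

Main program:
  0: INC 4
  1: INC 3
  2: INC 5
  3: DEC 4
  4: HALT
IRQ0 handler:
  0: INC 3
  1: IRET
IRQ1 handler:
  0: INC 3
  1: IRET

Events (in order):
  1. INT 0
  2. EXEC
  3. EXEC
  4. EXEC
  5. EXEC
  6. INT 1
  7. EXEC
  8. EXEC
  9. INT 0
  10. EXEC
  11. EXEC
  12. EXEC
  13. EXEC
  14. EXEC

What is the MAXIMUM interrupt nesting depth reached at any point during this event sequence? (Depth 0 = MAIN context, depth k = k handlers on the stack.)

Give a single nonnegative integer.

Answer: 1

Derivation:
Event 1 (INT 0): INT 0 arrives: push (MAIN, PC=0), enter IRQ0 at PC=0 (depth now 1) [depth=1]
Event 2 (EXEC): [IRQ0] PC=0: INC 3 -> ACC=3 [depth=1]
Event 3 (EXEC): [IRQ0] PC=1: IRET -> resume MAIN at PC=0 (depth now 0) [depth=0]
Event 4 (EXEC): [MAIN] PC=0: INC 4 -> ACC=7 [depth=0]
Event 5 (EXEC): [MAIN] PC=1: INC 3 -> ACC=10 [depth=0]
Event 6 (INT 1): INT 1 arrives: push (MAIN, PC=2), enter IRQ1 at PC=0 (depth now 1) [depth=1]
Event 7 (EXEC): [IRQ1] PC=0: INC 3 -> ACC=13 [depth=1]
Event 8 (EXEC): [IRQ1] PC=1: IRET -> resume MAIN at PC=2 (depth now 0) [depth=0]
Event 9 (INT 0): INT 0 arrives: push (MAIN, PC=2), enter IRQ0 at PC=0 (depth now 1) [depth=1]
Event 10 (EXEC): [IRQ0] PC=0: INC 3 -> ACC=16 [depth=1]
Event 11 (EXEC): [IRQ0] PC=1: IRET -> resume MAIN at PC=2 (depth now 0) [depth=0]
Event 12 (EXEC): [MAIN] PC=2: INC 5 -> ACC=21 [depth=0]
Event 13 (EXEC): [MAIN] PC=3: DEC 4 -> ACC=17 [depth=0]
Event 14 (EXEC): [MAIN] PC=4: HALT [depth=0]
Max depth observed: 1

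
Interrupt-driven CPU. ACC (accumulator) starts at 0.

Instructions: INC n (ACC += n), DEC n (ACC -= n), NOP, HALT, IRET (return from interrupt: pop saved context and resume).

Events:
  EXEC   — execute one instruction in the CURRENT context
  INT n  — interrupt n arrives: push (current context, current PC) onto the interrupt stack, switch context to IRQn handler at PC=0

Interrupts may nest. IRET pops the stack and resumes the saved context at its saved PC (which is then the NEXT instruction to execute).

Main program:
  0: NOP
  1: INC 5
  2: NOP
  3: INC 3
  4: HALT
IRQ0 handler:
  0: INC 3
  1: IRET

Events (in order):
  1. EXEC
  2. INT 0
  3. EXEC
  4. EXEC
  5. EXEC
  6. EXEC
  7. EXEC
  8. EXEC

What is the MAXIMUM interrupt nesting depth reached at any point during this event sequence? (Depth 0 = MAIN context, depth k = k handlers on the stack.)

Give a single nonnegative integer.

Answer: 1

Derivation:
Event 1 (EXEC): [MAIN] PC=0: NOP [depth=0]
Event 2 (INT 0): INT 0 arrives: push (MAIN, PC=1), enter IRQ0 at PC=0 (depth now 1) [depth=1]
Event 3 (EXEC): [IRQ0] PC=0: INC 3 -> ACC=3 [depth=1]
Event 4 (EXEC): [IRQ0] PC=1: IRET -> resume MAIN at PC=1 (depth now 0) [depth=0]
Event 5 (EXEC): [MAIN] PC=1: INC 5 -> ACC=8 [depth=0]
Event 6 (EXEC): [MAIN] PC=2: NOP [depth=0]
Event 7 (EXEC): [MAIN] PC=3: INC 3 -> ACC=11 [depth=0]
Event 8 (EXEC): [MAIN] PC=4: HALT [depth=0]
Max depth observed: 1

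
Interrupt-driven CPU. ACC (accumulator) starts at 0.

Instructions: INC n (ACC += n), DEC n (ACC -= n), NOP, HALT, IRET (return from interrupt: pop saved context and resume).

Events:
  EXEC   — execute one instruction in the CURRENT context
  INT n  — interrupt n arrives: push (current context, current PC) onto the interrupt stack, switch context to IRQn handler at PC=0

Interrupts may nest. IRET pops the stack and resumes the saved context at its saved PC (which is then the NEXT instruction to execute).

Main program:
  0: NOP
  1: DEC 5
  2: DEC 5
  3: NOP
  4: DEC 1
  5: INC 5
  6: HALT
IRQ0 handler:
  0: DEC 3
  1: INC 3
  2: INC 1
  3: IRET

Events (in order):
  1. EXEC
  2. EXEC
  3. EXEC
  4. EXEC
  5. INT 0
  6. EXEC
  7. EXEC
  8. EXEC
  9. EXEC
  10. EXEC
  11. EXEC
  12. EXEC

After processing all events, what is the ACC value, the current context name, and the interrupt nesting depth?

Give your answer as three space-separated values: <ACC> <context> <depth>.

Event 1 (EXEC): [MAIN] PC=0: NOP
Event 2 (EXEC): [MAIN] PC=1: DEC 5 -> ACC=-5
Event 3 (EXEC): [MAIN] PC=2: DEC 5 -> ACC=-10
Event 4 (EXEC): [MAIN] PC=3: NOP
Event 5 (INT 0): INT 0 arrives: push (MAIN, PC=4), enter IRQ0 at PC=0 (depth now 1)
Event 6 (EXEC): [IRQ0] PC=0: DEC 3 -> ACC=-13
Event 7 (EXEC): [IRQ0] PC=1: INC 3 -> ACC=-10
Event 8 (EXEC): [IRQ0] PC=2: INC 1 -> ACC=-9
Event 9 (EXEC): [IRQ0] PC=3: IRET -> resume MAIN at PC=4 (depth now 0)
Event 10 (EXEC): [MAIN] PC=4: DEC 1 -> ACC=-10
Event 11 (EXEC): [MAIN] PC=5: INC 5 -> ACC=-5
Event 12 (EXEC): [MAIN] PC=6: HALT

Answer: -5 MAIN 0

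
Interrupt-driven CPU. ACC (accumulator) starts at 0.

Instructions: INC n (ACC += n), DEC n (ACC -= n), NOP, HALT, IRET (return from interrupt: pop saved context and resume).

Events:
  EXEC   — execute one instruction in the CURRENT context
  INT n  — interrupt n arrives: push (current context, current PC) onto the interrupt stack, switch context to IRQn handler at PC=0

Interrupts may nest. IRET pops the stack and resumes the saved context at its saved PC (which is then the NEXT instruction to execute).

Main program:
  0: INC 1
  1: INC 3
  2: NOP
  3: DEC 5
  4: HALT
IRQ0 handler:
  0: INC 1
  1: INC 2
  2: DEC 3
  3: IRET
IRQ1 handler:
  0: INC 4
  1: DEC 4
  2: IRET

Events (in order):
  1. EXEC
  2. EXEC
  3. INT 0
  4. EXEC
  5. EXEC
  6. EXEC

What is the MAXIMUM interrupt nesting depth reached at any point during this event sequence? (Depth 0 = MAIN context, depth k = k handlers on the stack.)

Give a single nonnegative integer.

Answer: 1

Derivation:
Event 1 (EXEC): [MAIN] PC=0: INC 1 -> ACC=1 [depth=0]
Event 2 (EXEC): [MAIN] PC=1: INC 3 -> ACC=4 [depth=0]
Event 3 (INT 0): INT 0 arrives: push (MAIN, PC=2), enter IRQ0 at PC=0 (depth now 1) [depth=1]
Event 4 (EXEC): [IRQ0] PC=0: INC 1 -> ACC=5 [depth=1]
Event 5 (EXEC): [IRQ0] PC=1: INC 2 -> ACC=7 [depth=1]
Event 6 (EXEC): [IRQ0] PC=2: DEC 3 -> ACC=4 [depth=1]
Max depth observed: 1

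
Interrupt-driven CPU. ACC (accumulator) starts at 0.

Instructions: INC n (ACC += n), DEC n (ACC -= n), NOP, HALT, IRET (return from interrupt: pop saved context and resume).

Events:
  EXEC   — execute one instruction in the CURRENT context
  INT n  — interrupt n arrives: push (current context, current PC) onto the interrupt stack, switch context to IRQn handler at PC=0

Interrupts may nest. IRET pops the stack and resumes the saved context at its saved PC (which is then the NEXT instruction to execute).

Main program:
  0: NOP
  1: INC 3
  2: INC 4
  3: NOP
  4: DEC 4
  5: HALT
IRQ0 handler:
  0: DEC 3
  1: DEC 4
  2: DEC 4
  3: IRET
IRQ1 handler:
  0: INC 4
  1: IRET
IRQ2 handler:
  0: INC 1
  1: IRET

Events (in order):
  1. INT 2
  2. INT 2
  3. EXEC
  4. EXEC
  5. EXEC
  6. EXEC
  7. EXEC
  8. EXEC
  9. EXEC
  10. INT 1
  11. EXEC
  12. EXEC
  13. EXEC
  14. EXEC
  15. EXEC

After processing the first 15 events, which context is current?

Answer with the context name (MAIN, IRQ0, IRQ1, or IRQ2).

Event 1 (INT 2): INT 2 arrives: push (MAIN, PC=0), enter IRQ2 at PC=0 (depth now 1)
Event 2 (INT 2): INT 2 arrives: push (IRQ2, PC=0), enter IRQ2 at PC=0 (depth now 2)
Event 3 (EXEC): [IRQ2] PC=0: INC 1 -> ACC=1
Event 4 (EXEC): [IRQ2] PC=1: IRET -> resume IRQ2 at PC=0 (depth now 1)
Event 5 (EXEC): [IRQ2] PC=0: INC 1 -> ACC=2
Event 6 (EXEC): [IRQ2] PC=1: IRET -> resume MAIN at PC=0 (depth now 0)
Event 7 (EXEC): [MAIN] PC=0: NOP
Event 8 (EXEC): [MAIN] PC=1: INC 3 -> ACC=5
Event 9 (EXEC): [MAIN] PC=2: INC 4 -> ACC=9
Event 10 (INT 1): INT 1 arrives: push (MAIN, PC=3), enter IRQ1 at PC=0 (depth now 1)
Event 11 (EXEC): [IRQ1] PC=0: INC 4 -> ACC=13
Event 12 (EXEC): [IRQ1] PC=1: IRET -> resume MAIN at PC=3 (depth now 0)
Event 13 (EXEC): [MAIN] PC=3: NOP
Event 14 (EXEC): [MAIN] PC=4: DEC 4 -> ACC=9
Event 15 (EXEC): [MAIN] PC=5: HALT

Answer: MAIN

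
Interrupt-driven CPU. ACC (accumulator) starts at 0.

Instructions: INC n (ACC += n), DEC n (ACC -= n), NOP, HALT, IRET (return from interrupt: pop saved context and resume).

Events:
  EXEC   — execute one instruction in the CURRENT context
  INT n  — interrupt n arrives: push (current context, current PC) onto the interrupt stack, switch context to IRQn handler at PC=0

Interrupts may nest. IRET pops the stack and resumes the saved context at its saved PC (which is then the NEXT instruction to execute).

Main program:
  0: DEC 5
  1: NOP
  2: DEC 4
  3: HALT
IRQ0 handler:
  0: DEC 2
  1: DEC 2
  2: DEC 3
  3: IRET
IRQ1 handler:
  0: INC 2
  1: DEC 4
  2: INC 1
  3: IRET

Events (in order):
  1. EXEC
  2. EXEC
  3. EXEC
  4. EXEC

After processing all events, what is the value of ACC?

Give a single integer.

Answer: -9

Derivation:
Event 1 (EXEC): [MAIN] PC=0: DEC 5 -> ACC=-5
Event 2 (EXEC): [MAIN] PC=1: NOP
Event 3 (EXEC): [MAIN] PC=2: DEC 4 -> ACC=-9
Event 4 (EXEC): [MAIN] PC=3: HALT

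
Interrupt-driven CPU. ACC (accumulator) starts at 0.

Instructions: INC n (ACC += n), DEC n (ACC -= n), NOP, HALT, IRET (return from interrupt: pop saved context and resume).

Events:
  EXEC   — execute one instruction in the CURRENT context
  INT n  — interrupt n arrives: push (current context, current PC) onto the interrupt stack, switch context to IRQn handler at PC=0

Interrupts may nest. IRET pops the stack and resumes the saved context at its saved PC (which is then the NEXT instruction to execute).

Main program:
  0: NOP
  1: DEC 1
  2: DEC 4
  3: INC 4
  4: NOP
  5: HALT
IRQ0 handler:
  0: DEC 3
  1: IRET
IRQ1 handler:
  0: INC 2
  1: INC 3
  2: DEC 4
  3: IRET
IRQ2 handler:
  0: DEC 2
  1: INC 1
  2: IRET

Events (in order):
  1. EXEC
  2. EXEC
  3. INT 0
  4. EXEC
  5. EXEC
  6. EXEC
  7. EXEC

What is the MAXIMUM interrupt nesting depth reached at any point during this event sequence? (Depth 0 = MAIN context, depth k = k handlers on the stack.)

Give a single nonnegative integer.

Event 1 (EXEC): [MAIN] PC=0: NOP [depth=0]
Event 2 (EXEC): [MAIN] PC=1: DEC 1 -> ACC=-1 [depth=0]
Event 3 (INT 0): INT 0 arrives: push (MAIN, PC=2), enter IRQ0 at PC=0 (depth now 1) [depth=1]
Event 4 (EXEC): [IRQ0] PC=0: DEC 3 -> ACC=-4 [depth=1]
Event 5 (EXEC): [IRQ0] PC=1: IRET -> resume MAIN at PC=2 (depth now 0) [depth=0]
Event 6 (EXEC): [MAIN] PC=2: DEC 4 -> ACC=-8 [depth=0]
Event 7 (EXEC): [MAIN] PC=3: INC 4 -> ACC=-4 [depth=0]
Max depth observed: 1

Answer: 1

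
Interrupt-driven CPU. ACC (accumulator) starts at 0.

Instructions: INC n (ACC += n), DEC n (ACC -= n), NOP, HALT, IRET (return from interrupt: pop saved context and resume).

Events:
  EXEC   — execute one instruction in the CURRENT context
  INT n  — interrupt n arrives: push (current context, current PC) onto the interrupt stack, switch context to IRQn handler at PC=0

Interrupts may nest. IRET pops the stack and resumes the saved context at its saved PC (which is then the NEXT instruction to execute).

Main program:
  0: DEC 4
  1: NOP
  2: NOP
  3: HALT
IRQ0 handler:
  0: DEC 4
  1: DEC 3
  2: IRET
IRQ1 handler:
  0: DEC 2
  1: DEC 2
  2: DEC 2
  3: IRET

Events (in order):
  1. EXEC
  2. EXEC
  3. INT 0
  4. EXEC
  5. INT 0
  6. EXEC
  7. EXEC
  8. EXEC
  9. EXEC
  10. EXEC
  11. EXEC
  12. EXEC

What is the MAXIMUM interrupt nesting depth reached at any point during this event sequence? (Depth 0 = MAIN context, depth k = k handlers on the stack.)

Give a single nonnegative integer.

Event 1 (EXEC): [MAIN] PC=0: DEC 4 -> ACC=-4 [depth=0]
Event 2 (EXEC): [MAIN] PC=1: NOP [depth=0]
Event 3 (INT 0): INT 0 arrives: push (MAIN, PC=2), enter IRQ0 at PC=0 (depth now 1) [depth=1]
Event 4 (EXEC): [IRQ0] PC=0: DEC 4 -> ACC=-8 [depth=1]
Event 5 (INT 0): INT 0 arrives: push (IRQ0, PC=1), enter IRQ0 at PC=0 (depth now 2) [depth=2]
Event 6 (EXEC): [IRQ0] PC=0: DEC 4 -> ACC=-12 [depth=2]
Event 7 (EXEC): [IRQ0] PC=1: DEC 3 -> ACC=-15 [depth=2]
Event 8 (EXEC): [IRQ0] PC=2: IRET -> resume IRQ0 at PC=1 (depth now 1) [depth=1]
Event 9 (EXEC): [IRQ0] PC=1: DEC 3 -> ACC=-18 [depth=1]
Event 10 (EXEC): [IRQ0] PC=2: IRET -> resume MAIN at PC=2 (depth now 0) [depth=0]
Event 11 (EXEC): [MAIN] PC=2: NOP [depth=0]
Event 12 (EXEC): [MAIN] PC=3: HALT [depth=0]
Max depth observed: 2

Answer: 2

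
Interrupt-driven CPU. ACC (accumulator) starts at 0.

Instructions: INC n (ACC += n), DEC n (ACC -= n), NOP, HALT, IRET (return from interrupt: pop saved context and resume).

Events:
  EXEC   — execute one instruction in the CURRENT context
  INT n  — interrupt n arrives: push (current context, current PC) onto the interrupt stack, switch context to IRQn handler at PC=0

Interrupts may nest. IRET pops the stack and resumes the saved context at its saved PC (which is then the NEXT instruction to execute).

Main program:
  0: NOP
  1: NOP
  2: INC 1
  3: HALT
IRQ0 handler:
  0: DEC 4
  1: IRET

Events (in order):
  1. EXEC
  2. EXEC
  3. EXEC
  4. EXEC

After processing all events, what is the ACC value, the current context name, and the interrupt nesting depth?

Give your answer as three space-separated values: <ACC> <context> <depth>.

Event 1 (EXEC): [MAIN] PC=0: NOP
Event 2 (EXEC): [MAIN] PC=1: NOP
Event 3 (EXEC): [MAIN] PC=2: INC 1 -> ACC=1
Event 4 (EXEC): [MAIN] PC=3: HALT

Answer: 1 MAIN 0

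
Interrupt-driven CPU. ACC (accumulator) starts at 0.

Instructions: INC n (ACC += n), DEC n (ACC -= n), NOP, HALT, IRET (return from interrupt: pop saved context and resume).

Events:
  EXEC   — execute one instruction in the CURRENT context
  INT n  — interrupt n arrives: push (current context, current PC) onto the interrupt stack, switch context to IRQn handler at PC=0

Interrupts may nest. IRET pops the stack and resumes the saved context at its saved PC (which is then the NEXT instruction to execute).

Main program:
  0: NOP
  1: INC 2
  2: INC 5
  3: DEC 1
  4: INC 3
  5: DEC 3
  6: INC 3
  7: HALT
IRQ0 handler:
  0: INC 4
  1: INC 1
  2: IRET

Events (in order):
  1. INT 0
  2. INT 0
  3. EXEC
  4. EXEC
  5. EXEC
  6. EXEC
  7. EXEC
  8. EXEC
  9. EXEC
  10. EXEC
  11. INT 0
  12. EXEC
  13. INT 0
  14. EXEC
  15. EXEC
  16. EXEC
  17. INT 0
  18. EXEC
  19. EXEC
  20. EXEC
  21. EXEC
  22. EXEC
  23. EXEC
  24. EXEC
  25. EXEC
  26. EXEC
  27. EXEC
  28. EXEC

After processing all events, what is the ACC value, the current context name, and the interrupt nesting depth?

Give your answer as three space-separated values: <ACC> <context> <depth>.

Event 1 (INT 0): INT 0 arrives: push (MAIN, PC=0), enter IRQ0 at PC=0 (depth now 1)
Event 2 (INT 0): INT 0 arrives: push (IRQ0, PC=0), enter IRQ0 at PC=0 (depth now 2)
Event 3 (EXEC): [IRQ0] PC=0: INC 4 -> ACC=4
Event 4 (EXEC): [IRQ0] PC=1: INC 1 -> ACC=5
Event 5 (EXEC): [IRQ0] PC=2: IRET -> resume IRQ0 at PC=0 (depth now 1)
Event 6 (EXEC): [IRQ0] PC=0: INC 4 -> ACC=9
Event 7 (EXEC): [IRQ0] PC=1: INC 1 -> ACC=10
Event 8 (EXEC): [IRQ0] PC=2: IRET -> resume MAIN at PC=0 (depth now 0)
Event 9 (EXEC): [MAIN] PC=0: NOP
Event 10 (EXEC): [MAIN] PC=1: INC 2 -> ACC=12
Event 11 (INT 0): INT 0 arrives: push (MAIN, PC=2), enter IRQ0 at PC=0 (depth now 1)
Event 12 (EXEC): [IRQ0] PC=0: INC 4 -> ACC=16
Event 13 (INT 0): INT 0 arrives: push (IRQ0, PC=1), enter IRQ0 at PC=0 (depth now 2)
Event 14 (EXEC): [IRQ0] PC=0: INC 4 -> ACC=20
Event 15 (EXEC): [IRQ0] PC=1: INC 1 -> ACC=21
Event 16 (EXEC): [IRQ0] PC=2: IRET -> resume IRQ0 at PC=1 (depth now 1)
Event 17 (INT 0): INT 0 arrives: push (IRQ0, PC=1), enter IRQ0 at PC=0 (depth now 2)
Event 18 (EXEC): [IRQ0] PC=0: INC 4 -> ACC=25
Event 19 (EXEC): [IRQ0] PC=1: INC 1 -> ACC=26
Event 20 (EXEC): [IRQ0] PC=2: IRET -> resume IRQ0 at PC=1 (depth now 1)
Event 21 (EXEC): [IRQ0] PC=1: INC 1 -> ACC=27
Event 22 (EXEC): [IRQ0] PC=2: IRET -> resume MAIN at PC=2 (depth now 0)
Event 23 (EXEC): [MAIN] PC=2: INC 5 -> ACC=32
Event 24 (EXEC): [MAIN] PC=3: DEC 1 -> ACC=31
Event 25 (EXEC): [MAIN] PC=4: INC 3 -> ACC=34
Event 26 (EXEC): [MAIN] PC=5: DEC 3 -> ACC=31
Event 27 (EXEC): [MAIN] PC=6: INC 3 -> ACC=34
Event 28 (EXEC): [MAIN] PC=7: HALT

Answer: 34 MAIN 0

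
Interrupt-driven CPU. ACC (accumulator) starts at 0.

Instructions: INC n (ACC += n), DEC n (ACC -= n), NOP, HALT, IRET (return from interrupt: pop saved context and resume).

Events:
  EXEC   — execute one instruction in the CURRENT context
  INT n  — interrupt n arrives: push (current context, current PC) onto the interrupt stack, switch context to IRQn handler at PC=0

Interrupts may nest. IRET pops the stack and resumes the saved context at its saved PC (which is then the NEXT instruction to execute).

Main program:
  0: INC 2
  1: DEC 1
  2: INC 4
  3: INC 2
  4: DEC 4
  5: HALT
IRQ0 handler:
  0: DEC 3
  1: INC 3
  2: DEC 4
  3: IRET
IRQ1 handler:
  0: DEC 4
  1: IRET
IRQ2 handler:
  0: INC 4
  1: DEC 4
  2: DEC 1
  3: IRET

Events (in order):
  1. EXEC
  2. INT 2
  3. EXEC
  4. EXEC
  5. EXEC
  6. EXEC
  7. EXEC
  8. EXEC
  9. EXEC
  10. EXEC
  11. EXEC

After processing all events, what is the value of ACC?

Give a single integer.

Answer: 2

Derivation:
Event 1 (EXEC): [MAIN] PC=0: INC 2 -> ACC=2
Event 2 (INT 2): INT 2 arrives: push (MAIN, PC=1), enter IRQ2 at PC=0 (depth now 1)
Event 3 (EXEC): [IRQ2] PC=0: INC 4 -> ACC=6
Event 4 (EXEC): [IRQ2] PC=1: DEC 4 -> ACC=2
Event 5 (EXEC): [IRQ2] PC=2: DEC 1 -> ACC=1
Event 6 (EXEC): [IRQ2] PC=3: IRET -> resume MAIN at PC=1 (depth now 0)
Event 7 (EXEC): [MAIN] PC=1: DEC 1 -> ACC=0
Event 8 (EXEC): [MAIN] PC=2: INC 4 -> ACC=4
Event 9 (EXEC): [MAIN] PC=3: INC 2 -> ACC=6
Event 10 (EXEC): [MAIN] PC=4: DEC 4 -> ACC=2
Event 11 (EXEC): [MAIN] PC=5: HALT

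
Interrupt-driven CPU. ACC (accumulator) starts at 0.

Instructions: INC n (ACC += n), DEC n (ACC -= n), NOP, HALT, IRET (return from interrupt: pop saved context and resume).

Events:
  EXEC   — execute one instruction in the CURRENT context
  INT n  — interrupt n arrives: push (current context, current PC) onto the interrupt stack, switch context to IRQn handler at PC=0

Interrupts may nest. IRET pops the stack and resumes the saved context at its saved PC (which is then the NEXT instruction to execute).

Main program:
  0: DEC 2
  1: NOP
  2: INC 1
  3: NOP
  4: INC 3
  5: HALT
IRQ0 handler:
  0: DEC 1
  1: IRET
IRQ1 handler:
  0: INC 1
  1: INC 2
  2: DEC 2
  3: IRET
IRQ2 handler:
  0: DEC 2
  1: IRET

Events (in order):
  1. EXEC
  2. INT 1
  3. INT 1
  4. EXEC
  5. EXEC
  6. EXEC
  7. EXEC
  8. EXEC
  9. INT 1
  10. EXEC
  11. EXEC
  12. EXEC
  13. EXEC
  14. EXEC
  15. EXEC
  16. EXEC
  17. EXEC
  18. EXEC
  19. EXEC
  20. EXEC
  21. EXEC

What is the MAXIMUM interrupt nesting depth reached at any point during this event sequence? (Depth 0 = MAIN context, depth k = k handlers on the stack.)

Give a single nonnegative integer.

Answer: 2

Derivation:
Event 1 (EXEC): [MAIN] PC=0: DEC 2 -> ACC=-2 [depth=0]
Event 2 (INT 1): INT 1 arrives: push (MAIN, PC=1), enter IRQ1 at PC=0 (depth now 1) [depth=1]
Event 3 (INT 1): INT 1 arrives: push (IRQ1, PC=0), enter IRQ1 at PC=0 (depth now 2) [depth=2]
Event 4 (EXEC): [IRQ1] PC=0: INC 1 -> ACC=-1 [depth=2]
Event 5 (EXEC): [IRQ1] PC=1: INC 2 -> ACC=1 [depth=2]
Event 6 (EXEC): [IRQ1] PC=2: DEC 2 -> ACC=-1 [depth=2]
Event 7 (EXEC): [IRQ1] PC=3: IRET -> resume IRQ1 at PC=0 (depth now 1) [depth=1]
Event 8 (EXEC): [IRQ1] PC=0: INC 1 -> ACC=0 [depth=1]
Event 9 (INT 1): INT 1 arrives: push (IRQ1, PC=1), enter IRQ1 at PC=0 (depth now 2) [depth=2]
Event 10 (EXEC): [IRQ1] PC=0: INC 1 -> ACC=1 [depth=2]
Event 11 (EXEC): [IRQ1] PC=1: INC 2 -> ACC=3 [depth=2]
Event 12 (EXEC): [IRQ1] PC=2: DEC 2 -> ACC=1 [depth=2]
Event 13 (EXEC): [IRQ1] PC=3: IRET -> resume IRQ1 at PC=1 (depth now 1) [depth=1]
Event 14 (EXEC): [IRQ1] PC=1: INC 2 -> ACC=3 [depth=1]
Event 15 (EXEC): [IRQ1] PC=2: DEC 2 -> ACC=1 [depth=1]
Event 16 (EXEC): [IRQ1] PC=3: IRET -> resume MAIN at PC=1 (depth now 0) [depth=0]
Event 17 (EXEC): [MAIN] PC=1: NOP [depth=0]
Event 18 (EXEC): [MAIN] PC=2: INC 1 -> ACC=2 [depth=0]
Event 19 (EXEC): [MAIN] PC=3: NOP [depth=0]
Event 20 (EXEC): [MAIN] PC=4: INC 3 -> ACC=5 [depth=0]
Event 21 (EXEC): [MAIN] PC=5: HALT [depth=0]
Max depth observed: 2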